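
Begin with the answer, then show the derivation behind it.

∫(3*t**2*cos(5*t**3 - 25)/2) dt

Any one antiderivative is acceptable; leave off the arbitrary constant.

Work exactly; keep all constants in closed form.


The answer is sin(5*t**3 - 25)/10.
Step 1. Substitute u = t**3 - 5, turning ∫(3*t**2*cos(5*t**3 - 25)/2) dt into ∫(cos(5*u)/2) du: now ∫(cos(5*u)/2) du.
Step 2. Evaluate the standard form: now sin(5*u)/10.
Step 3. Substitute back u = t**3 - 5: now sin(5*t**3 - 25)/10.
Answer: sin(5*t**3 - 25)/10.


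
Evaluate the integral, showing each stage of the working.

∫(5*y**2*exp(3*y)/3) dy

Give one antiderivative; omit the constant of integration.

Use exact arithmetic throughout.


Step 1. Integrate ∫(5*y**2*exp(3*y)/3) dy by parts with u = y**2, dv = (5*exp(3*y)/3) dy, so v = 5*exp(3*y)/9: now 5*y**2*exp(3*y)/9 + ∫(-10*y*exp(3*y)/9) dy.
Step 2. Integrate ∫(-10*y*exp(3*y)/9) dy by parts with u = y, dv = (-10*exp(3*y)/9) dy, so v = -10*exp(3*y)/27: now 5*y**2*exp(3*y)/9 - 10*y*exp(3*y)/27 + ∫(10*exp(3*y)/27) dy.
Step 3. Evaluate the standard form: now 5*y**2*exp(3*y)/9 - 10*y*exp(3*y)/27 + 10*exp(3*y)/81.
Answer: 5*y**2*exp(3*y)/9 - 10*y*exp(3*y)/27 + 10*exp(3*y)/81.


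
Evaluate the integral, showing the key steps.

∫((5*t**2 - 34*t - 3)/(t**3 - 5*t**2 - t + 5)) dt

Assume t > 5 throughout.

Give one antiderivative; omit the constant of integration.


Step 1. Decompose ∫((5*t**2 - 34*t - 3)/(t**3 - 5*t**2 - t + 5)) dt by partial fractions, (5*t**2 - 34*t - 3)/(t**3 - 5*t**2 - t + 5) = 3/(t + 1) + 4/(t - 1) - 2/(t - 5): now ∫(-2/(t - 5)) dt + ∫(4/(t - 1)) dt + ∫(3/(t + 1)) dt.
Step 2. Evaluate the standard form [assuming t > 1]: now 4*log(t - 1) + ∫(-2/(t - 5)) dt + ∫(3/(t + 1)) dt.
Step 3. Evaluate the standard form [assuming t > -1]: now 4*log(t - 1) + 3*log(t + 1) + ∫(-2/(t - 5)) dt.
Step 4. Evaluate the standard form [assuming t > 5]: now -2*log(t - 5) + 4*log(t - 1) + 3*log(t + 1).
Answer: -2*log(t - 5) + 4*log(t - 1) + 3*log(t + 1).


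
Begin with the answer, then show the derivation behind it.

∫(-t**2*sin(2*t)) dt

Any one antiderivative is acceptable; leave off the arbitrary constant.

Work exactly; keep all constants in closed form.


The answer is t**2*cos(2*t)/2 - t*sin(2*t)/2 - cos(2*t)/4.
Step 1. Integrate ∫(-t**2*sin(2*t)) dt by parts with u = t**2, dv = (-sin(2*t)) dt, so v = cos(2*t)/2: now t**2*cos(2*t)/2 + ∫(-t*cos(2*t)) dt.
Step 2. Integrate ∫(-t*cos(2*t)) dt by parts with u = t, dv = (-cos(2*t)) dt, so v = -sin(2*t)/2: now t**2*cos(2*t)/2 - t*sin(2*t)/2 + ∫(sin(2*t)/2) dt.
Step 3. Evaluate the standard form: now t**2*cos(2*t)/2 - t*sin(2*t)/2 - cos(2*t)/4.
Answer: t**2*cos(2*t)/2 - t*sin(2*t)/2 - cos(2*t)/4.


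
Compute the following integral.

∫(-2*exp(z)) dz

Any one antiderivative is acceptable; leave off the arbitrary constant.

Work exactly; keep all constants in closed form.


Answer: -2*exp(z).


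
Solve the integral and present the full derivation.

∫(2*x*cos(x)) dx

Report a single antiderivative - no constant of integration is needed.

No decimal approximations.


Step 1. Integrate ∫(2*x*cos(x)) dx by parts with u = x, dv = (2*cos(x)) dx, so v = 2*sin(x): now 2*x*sin(x) + ∫(-2*sin(x)) dx.
Step 2. Evaluate the standard form: now 2*x*sin(x) + 2*cos(x).
Answer: 2*x*sin(x) + 2*cos(x).


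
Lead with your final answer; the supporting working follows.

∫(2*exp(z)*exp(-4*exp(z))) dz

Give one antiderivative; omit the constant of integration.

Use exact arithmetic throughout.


The answer is -exp(-4*exp(z))/2.
Step 1. Substitute u = exp(z), turning ∫(2*exp(z)*exp(-4*exp(z))) dz into ∫(2*exp(-4*u)) du: now ∫(2*exp(-4*u)) du.
Step 2. Evaluate the standard form: now -exp(-4*u)/2.
Step 3. Substitute back u = exp(z): now -exp(-4*exp(z))/2.
Answer: -exp(-4*exp(z))/2.


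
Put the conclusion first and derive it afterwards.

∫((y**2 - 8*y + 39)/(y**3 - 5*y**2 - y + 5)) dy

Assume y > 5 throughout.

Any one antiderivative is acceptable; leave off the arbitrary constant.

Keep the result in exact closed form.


The answer is log(y - 5) - 4*log(y - 1) + 4*log(y + 1).
Step 1. Decompose ∫((y**2 - 8*y + 39)/(y**3 - 5*y**2 - y + 5)) dy by partial fractions, (y**2 - 8*y + 39)/(y**3 - 5*y**2 - y + 5) = 4/(y + 1) - 4/(y - 1) + 1/(y - 5): now ∫(1/(y - 5)) dy + ∫(-4/(y - 1)) dy + ∫(4/(y + 1)) dy.
Step 2. Evaluate the standard form [assuming y > -1]: now 4*log(y + 1) + ∫(1/(y - 5)) dy + ∫(-4/(y - 1)) dy.
Step 3. Evaluate the standard form [assuming y > 1]: now -4*log(y - 1) + 4*log(y + 1) + ∫(1/(y - 5)) dy.
Step 4. Evaluate the standard form [assuming y > 5]: now log(y - 5) - 4*log(y - 1) + 4*log(y + 1).
Answer: log(y - 5) - 4*log(y - 1) + 4*log(y + 1).


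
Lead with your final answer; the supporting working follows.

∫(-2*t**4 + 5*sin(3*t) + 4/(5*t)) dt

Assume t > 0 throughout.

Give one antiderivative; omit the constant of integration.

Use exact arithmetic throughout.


The answer is -2*t**5/5 + 4*log(t)/5 - 5*cos(3*t)/3.
Step 1. Rewrite: now ∫(4/(5*t)) dt + ∫(-2*t**4) dt + ∫(5*sin(3*t)) dt.
Step 2. Evaluate the standard form: now -2*t**5/5 + ∫(4/(5*t)) dt + ∫(5*sin(3*t)) dt.
Step 3. Evaluate the standard form [assuming t > 0]: now -2*t**5/5 + 4*log(t)/5 + ∫(5*sin(3*t)) dt.
Step 4. Evaluate the standard form: now -2*t**5/5 + 4*log(t)/5 - 5*cos(3*t)/3.
Answer: -2*t**5/5 + 4*log(t)/5 - 5*cos(3*t)/3.


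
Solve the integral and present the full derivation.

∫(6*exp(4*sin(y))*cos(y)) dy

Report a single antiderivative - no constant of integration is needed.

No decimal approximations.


Step 1. Substitute u = sin(y), turning ∫(6*exp(4*sin(y))*cos(y)) dy into ∫(6*exp(4*u)) du: now ∫(6*exp(4*u)) du.
Step 2. Evaluate the standard form: now 3*exp(4*u)/2.
Step 3. Substitute back u = sin(y): now 3*exp(4*sin(y))/2.
Answer: 3*exp(4*sin(y))/2.


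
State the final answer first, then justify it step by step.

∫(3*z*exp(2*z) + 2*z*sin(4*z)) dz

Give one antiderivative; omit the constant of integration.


The answer is 3*z*exp(2*z)/2 - z*cos(4*z)/2 - 3*exp(2*z)/4 + sin(4*z)/8.
Step 1. Rewrite: now ∫(3*z*exp(2*z)) dz + ∫(2*z*sin(4*z)) dz.
Step 2. Integrate ∫(3*z*exp(2*z)) dz by parts with u = z, dv = (3*exp(2*z)) dz, so v = 3*exp(2*z)/2: now 3*z*exp(2*z)/2 + ∫(2*z*sin(4*z)) dz + ∫(-3*exp(2*z)/2) dz.
Step 3. Evaluate the standard form: now 3*z*exp(2*z)/2 - 3*exp(2*z)/4 + ∫(2*z*sin(4*z)) dz.
Step 4. Integrate ∫(2*z*sin(4*z)) dz by parts with u = z, dv = (2*sin(4*z)) dz, so v = -cos(4*z)/2: now 3*z*exp(2*z)/2 - z*cos(4*z)/2 - 3*exp(2*z)/4 + ∫(cos(4*z)/2) dz.
Step 5. Evaluate the standard form: now 3*z*exp(2*z)/2 - z*cos(4*z)/2 - 3*exp(2*z)/4 + sin(4*z)/8.
Answer: 3*z*exp(2*z)/2 - z*cos(4*z)/2 - 3*exp(2*z)/4 + sin(4*z)/8.


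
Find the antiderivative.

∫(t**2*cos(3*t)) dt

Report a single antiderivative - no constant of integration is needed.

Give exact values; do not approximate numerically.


Answer: t**2*sin(3*t)/3 + 2*t*cos(3*t)/9 - 2*sin(3*t)/27.


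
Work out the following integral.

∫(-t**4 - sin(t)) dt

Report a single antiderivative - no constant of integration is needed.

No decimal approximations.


Answer: -t**5/5 + cos(t).


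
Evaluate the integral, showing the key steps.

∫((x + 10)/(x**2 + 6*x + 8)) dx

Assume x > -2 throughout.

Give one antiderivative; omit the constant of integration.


Step 1. Decompose ∫((x + 10)/(x**2 + 6*x + 8)) dx by partial fractions, (x + 10)/(x**2 + 6*x + 8) = -3/(x + 4) + 4/(x + 2): now ∫(4/(x + 2)) dx + ∫(-3/(x + 4)) dx.
Step 2. Evaluate the standard form [assuming x > -2]: now 4*log(x + 2) + ∫(-3/(x + 4)) dx.
Step 3. Evaluate the standard form [assuming x > -4]: now 4*log(x + 2) - 3*log(x + 4).
Answer: 4*log(x + 2) - 3*log(x + 4).


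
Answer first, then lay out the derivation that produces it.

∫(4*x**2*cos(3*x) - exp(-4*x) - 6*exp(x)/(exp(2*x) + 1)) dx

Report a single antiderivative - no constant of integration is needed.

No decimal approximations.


The answer is 4*x**2*sin(3*x)/3 + 8*x*cos(3*x)/9 - 8*sin(3*x)/27 - 6*atan(exp(x)) + exp(-4*x)/4.
Step 1. Rewrite: now ∫(4*x**2*cos(3*x)) dx + ∫(-6*exp(x)/(exp(2*x) + 1)) dx + ∫(-exp(-4*x)) dx.
Step 2. Substitute u = exp(x), turning ∫(-6*exp(x)/(exp(2*x) + 1)) dx into ∫(-6/(u**2 + 1)) du: now ∫(4*x**2*cos(3*x)) dx + ∫(-6/(u**2 + 1)) du + ∫(-exp(-4*x)) dx.
Step 3. Evaluate the standard form: now -6*atan(u) + ∫(4*x**2*cos(3*x)) dx + ∫(-exp(-4*x)) dx.
Step 4. Substitute back u = exp(x): now -6*atan(exp(x)) + ∫(4*x**2*cos(3*x)) dx + ∫(-exp(-4*x)) dx.
Step 5. Evaluate the standard form: now -6*atan(exp(x)) + ∫(4*x**2*cos(3*x)) dx + exp(-4*x)/4.
Step 6. Integrate ∫(4*x**2*cos(3*x)) dx by parts with u = x**2, dv = (4*cos(3*x)) dx, so v = 4*sin(3*x)/3: now 4*x**2*sin(3*x)/3 - 6*atan(exp(x)) + ∫(-8*x*sin(3*x)/3) dx + exp(-4*x)/4.
Step 7. Integrate ∫(-8*x*sin(3*x)/3) dx by parts with u = x, dv = (-8*sin(3*x)/3) dx, so v = 8*cos(3*x)/9: now 4*x**2*sin(3*x)/3 + 8*x*cos(3*x)/9 - 6*atan(exp(x)) + ∫(-8*cos(3*x)/9) dx + exp(-4*x)/4.
Step 8. Evaluate the standard form: now 4*x**2*sin(3*x)/3 + 8*x*cos(3*x)/9 - 8*sin(3*x)/27 - 6*atan(exp(x)) + exp(-4*x)/4.
Answer: 4*x**2*sin(3*x)/3 + 8*x*cos(3*x)/9 - 8*sin(3*x)/27 - 6*atan(exp(x)) + exp(-4*x)/4.


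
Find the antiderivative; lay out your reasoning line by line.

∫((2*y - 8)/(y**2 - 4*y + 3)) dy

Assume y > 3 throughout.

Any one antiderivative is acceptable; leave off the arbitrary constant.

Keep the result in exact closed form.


Step 1. Decompose ∫((2*y - 8)/(y**2 - 4*y + 3)) dy by partial fractions, (2*y - 8)/(y**2 - 4*y + 3) = 3/(y - 1) - 1/(y - 3): now ∫(-1/(y - 3)) dy + ∫(3/(y - 1)) dy.
Step 2. Evaluate the standard form [assuming y > 1]: now 3*log(y - 1) + ∫(-1/(y - 3)) dy.
Step 3. Evaluate the standard form [assuming y > 3]: now -log(y - 3) + 3*log(y - 1).
Answer: -log(y - 3) + 3*log(y - 1).


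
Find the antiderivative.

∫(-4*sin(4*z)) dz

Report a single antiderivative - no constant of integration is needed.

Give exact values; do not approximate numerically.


Answer: cos(4*z).


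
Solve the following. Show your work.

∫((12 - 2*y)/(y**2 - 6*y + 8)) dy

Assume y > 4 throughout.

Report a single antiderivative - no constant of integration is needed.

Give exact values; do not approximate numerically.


Step 1. Decompose ∫((12 - 2*y)/(y**2 - 6*y + 8)) dy by partial fractions, (12 - 2*y)/(y**2 - 6*y + 8) = -4/(y - 2) + 2/(y - 4): now ∫(2/(y - 4)) dy + ∫(-4/(y - 2)) dy.
Step 2. Evaluate the standard form [assuming y > 2]: now -4*log(y - 2) + ∫(2/(y - 4)) dy.
Step 3. Evaluate the standard form [assuming y > 4]: now 2*log(y - 4) - 4*log(y - 2).
Answer: 2*log(y - 4) - 4*log(y - 2).


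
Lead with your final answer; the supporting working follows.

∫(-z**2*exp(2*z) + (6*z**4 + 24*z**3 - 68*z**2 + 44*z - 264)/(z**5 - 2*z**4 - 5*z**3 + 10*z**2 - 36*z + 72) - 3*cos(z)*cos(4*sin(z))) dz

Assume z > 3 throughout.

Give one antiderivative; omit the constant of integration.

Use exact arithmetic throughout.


The answer is -z**2*exp(2*z)/2 + z*exp(2*z)/2 - exp(2*z)/4 + 5*log(z - 3) + 4*log(z - 2) - 3*log(z + 3) - 3*sin(4*sin(z))/4 + 2*atan(z/2).
Step 1. Rewrite: now ∫(-z**2*exp(2*z)) dz + ∫((6*z**4 + 24*z**3 - 68*z**2 + 44*z - 264)/(z**5 - 2*z**4 - 5*z**3 + 10*z**2 - 36*z + 72)) dz + ∫(-3*cos(z)*cos(4*sin(z))) dz.
Step 2. Decompose ∫((6*z**4 + 24*z**3 - 68*z**2 + 44*z - 264)/(z**5 - 2*z**4 - 5*z**3 + 10*z**2 - 36*z + 72)) dz by partial fractions, (6*z**4 + 24*z**3 - 68*z**2 + 44*z - 264)/(z**5 - 2*z**4 - 5*z**3 + 10*z**2 - 36*z + 72) = 4/(z**2 + 4) - 3/(z + 3) + 4/(z - 2) + 5/(z - 3): now ∫(-z**2*exp(2*z)) dz + ∫(-3*cos(z)*cos(4*sin(z))) dz + ∫(5/(z - 3)) dz + ∫(4/(z - 2)) dz + ∫(-3/(z + 3)) dz + ∫(4/(z**2 + 4)) dz.
Step 3. Evaluate the standard form [assuming z > -3]: now -3*log(z + 3) + ∫(-z**2*exp(2*z)) dz + ∫(-3*cos(z)*cos(4*sin(z))) dz + ∫(5/(z - 3)) dz + ∫(4/(z - 2)) dz + ∫(4/(z**2 + 4)) dz.
Step 4. Evaluate the standard form [assuming z > 3]: now 5*log(z - 3) - 3*log(z + 3) + ∫(-z**2*exp(2*z)) dz + ∫(-3*cos(z)*cos(4*sin(z))) dz + ∫(4/(z - 2)) dz + ∫(4/(z**2 + 4)) dz.
Step 5. Evaluate the standard form [assuming z > 2]: now 5*log(z - 3) + 4*log(z - 2) - 3*log(z + 3) + ∫(-z**2*exp(2*z)) dz + ∫(-3*cos(z)*cos(4*sin(z))) dz + ∫(4/(z**2 + 4)) dz.
Step 6. Evaluate the standard form: now 5*log(z - 3) + 4*log(z - 2) - 3*log(z + 3) + 2*atan(z/2) + ∫(-z**2*exp(2*z)) dz + ∫(-3*cos(z)*cos(4*sin(z))) dz.
Step 7. Integrate ∫(-z**2*exp(2*z)) dz by parts with u = z**2, dv = (-exp(2*z)) dz, so v = -exp(2*z)/2: now -z**2*exp(2*z)/2 + 5*log(z - 3) + 4*log(z - 2) - 3*log(z + 3) + 2*atan(z/2) + ∫(z*exp(2*z)) dz + ∫(-3*cos(z)*cos(4*sin(z))) dz.
Step 8. Integrate ∫(z*exp(2*z)) dz by parts with u = z, dv = (exp(2*z)) dz, so v = exp(2*z)/2: now -z**2*exp(2*z)/2 + z*exp(2*z)/2 + 5*log(z - 3) + 4*log(z - 2) - 3*log(z + 3) + 2*atan(z/2) + ∫(-3*cos(z)*cos(4*sin(z))) dz + ∫(-exp(2*z)/2) dz.
Step 9. Evaluate the standard form: now -z**2*exp(2*z)/2 + z*exp(2*z)/2 - exp(2*z)/4 + 5*log(z - 3) + 4*log(z - 2) - 3*log(z + 3) + 2*atan(z/2) + ∫(-3*cos(z)*cos(4*sin(z))) dz.
Step 10. Substitute u = sin(z), turning ∫(-3*cos(z)*cos(4*sin(z))) dz into ∫(-3*cos(4*u)) du: now -z**2*exp(2*z)/2 + z*exp(2*z)/2 - exp(2*z)/4 + 5*log(z - 3) + 4*log(z - 2) - 3*log(z + 3) + 2*atan(z/2) + ∫(-3*cos(4*u)) du.
Step 11. Evaluate the standard form: now -z**2*exp(2*z)/2 + z*exp(2*z)/2 - exp(2*z)/4 + 5*log(z - 3) + 4*log(z - 2) - 3*log(z + 3) - 3*sin(4*u)/4 + 2*atan(z/2).
Step 12. Substitute back u = sin(z): now -z**2*exp(2*z)/2 + z*exp(2*z)/2 - exp(2*z)/4 + 5*log(z - 3) + 4*log(z - 2) - 3*log(z + 3) - 3*sin(4*sin(z))/4 + 2*atan(z/2).
Answer: -z**2*exp(2*z)/2 + z*exp(2*z)/2 - exp(2*z)/4 + 5*log(z - 3) + 4*log(z - 2) - 3*log(z + 3) - 3*sin(4*sin(z))/4 + 2*atan(z/2).


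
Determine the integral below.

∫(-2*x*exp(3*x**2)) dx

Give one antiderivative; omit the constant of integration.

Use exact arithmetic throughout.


Answer: -exp(3*x**2)/3.


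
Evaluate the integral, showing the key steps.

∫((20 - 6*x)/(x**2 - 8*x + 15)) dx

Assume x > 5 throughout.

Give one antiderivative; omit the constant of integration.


Step 1. Decompose ∫((20 - 6*x)/(x**2 - 8*x + 15)) dx by partial fractions, (20 - 6*x)/(x**2 - 8*x + 15) = -1/(x - 3) - 5/(x - 5): now ∫(-5/(x - 5)) dx + ∫(-1/(x - 3)) dx.
Step 2. Evaluate the standard form [assuming x > 5]: now -5*log(x - 5) + ∫(-1/(x - 3)) dx.
Step 3. Evaluate the standard form [assuming x > 3]: now -5*log(x - 5) - log(x - 3).
Answer: -5*log(x - 5) - log(x - 3).


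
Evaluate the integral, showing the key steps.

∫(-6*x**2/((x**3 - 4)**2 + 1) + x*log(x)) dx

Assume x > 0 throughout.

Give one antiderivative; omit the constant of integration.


Step 1. Rewrite: now ∫(x*log(x)) dx + ∫(-6*x**2/((x**3 - 4)**2 + 1)) dx.
Step 2. Substitute u = x**3 - 4, turning ∫(-6*x**2/((x**3 - 4)**2 + 1)) dx into ∫(-2/(u**2 + 1)) du: now ∫(x*log(x)) dx + ∫(-2/(u**2 + 1)) du.
Step 3. Evaluate the standard form: now -2*atan(u) + ∫(x*log(x)) dx.
Step 4. Substitute back u = x**3 - 4: now -2*atan(x**3 - 4) + ∫(x*log(x)) dx.
Step 5. Integrate ∫(x*log(x)) dx by parts with u = log(x), dv = (x) dx, so v = x**2/2 [assuming x > 0]: now x**2*log(x)/2 - 2*atan(x**3 - 4) + ∫(-x/2) dx.
Step 6. Evaluate the standard form: now x**2*log(x)/2 - x**2/4 - 2*atan(x**3 - 4).
Answer: x**2*log(x)/2 - x**2/4 - 2*atan(x**3 - 4).


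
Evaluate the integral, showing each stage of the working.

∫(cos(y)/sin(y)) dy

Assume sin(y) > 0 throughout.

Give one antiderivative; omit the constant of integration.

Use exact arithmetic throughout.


Step 1. Substitute u = sin(y), turning ∫(cos(y)/sin(y)) dy into ∫(1/u) du: now ∫(1/u) du.
Step 2. Evaluate the standard form [assuming u > 0]: now log(u).
Step 3. Substitute back u = sin(y): now log(sin(y)).
Answer: log(sin(y)).


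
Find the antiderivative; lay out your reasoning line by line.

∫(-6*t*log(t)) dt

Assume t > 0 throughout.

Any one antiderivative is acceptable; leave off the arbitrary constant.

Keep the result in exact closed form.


Step 1. Integrate ∫(-6*t*log(t)) dt by parts with u = log(t), dv = (-6*t) dt, so v = -3*t**2 [assuming t > 0]: now -3*t**2*log(t) + ∫(3*t) dt.
Step 2. Evaluate the standard form: now -3*t**2*log(t) + 3*t**2/2.
Answer: -3*t**2*log(t) + 3*t**2/2.


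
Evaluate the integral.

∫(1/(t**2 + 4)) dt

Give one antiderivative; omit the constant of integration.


Answer: atan(t/2)/2.


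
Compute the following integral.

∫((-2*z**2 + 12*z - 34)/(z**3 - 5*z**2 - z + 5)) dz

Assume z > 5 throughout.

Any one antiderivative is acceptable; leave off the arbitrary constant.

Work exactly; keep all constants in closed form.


Answer: -log(z - 5) + 3*log(z - 1) - 4*log(z + 1).


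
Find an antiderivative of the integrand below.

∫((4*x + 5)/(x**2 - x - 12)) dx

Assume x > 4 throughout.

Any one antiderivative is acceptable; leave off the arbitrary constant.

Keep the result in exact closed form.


Answer: 3*log(x - 4) + log(x + 3).


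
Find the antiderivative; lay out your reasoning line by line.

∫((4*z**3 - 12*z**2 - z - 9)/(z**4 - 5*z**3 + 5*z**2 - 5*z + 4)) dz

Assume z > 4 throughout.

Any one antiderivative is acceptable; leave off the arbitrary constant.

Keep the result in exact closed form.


Step 1. Decompose ∫((4*z**3 - 12*z**2 - z - 9)/(z**4 - 5*z**3 + 5*z**2 - 5*z + 4)) dz by partial fractions, (4*z**3 - 12*z**2 - z - 9)/(z**4 - 5*z**3 + 5*z**2 - 5*z + 4) = 1/(z**2 + 1) + 3/(z - 1) + 1/(z - 4): now ∫(1/(z - 4)) dz + ∫(3/(z - 1)) dz + ∫(1/(z**2 + 1)) dz.
Step 2. Evaluate the standard form [assuming z > 4]: now log(z - 4) + ∫(3/(z - 1)) dz + ∫(1/(z**2 + 1)) dz.
Step 3. Evaluate the standard form [assuming z > 1]: now log(z - 4) + 3*log(z - 1) + ∫(1/(z**2 + 1)) dz.
Step 4. Evaluate the standard form: now log(z - 4) + 3*log(z - 1) + atan(z).
Answer: log(z - 4) + 3*log(z - 1) + atan(z).


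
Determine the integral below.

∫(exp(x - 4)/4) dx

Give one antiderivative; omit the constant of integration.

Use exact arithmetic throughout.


Answer: exp(x - 4)/4.


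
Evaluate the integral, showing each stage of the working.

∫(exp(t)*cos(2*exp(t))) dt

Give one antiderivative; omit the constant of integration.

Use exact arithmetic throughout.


Step 1. Substitute u = exp(t), turning ∫(exp(t)*cos(2*exp(t))) dt into ∫(cos(2*u)) du: now ∫(cos(2*u)) du.
Step 2. Evaluate the standard form: now sin(2*u)/2.
Step 3. Substitute back u = exp(t): now sin(2*exp(t))/2.
Answer: sin(2*exp(t))/2.


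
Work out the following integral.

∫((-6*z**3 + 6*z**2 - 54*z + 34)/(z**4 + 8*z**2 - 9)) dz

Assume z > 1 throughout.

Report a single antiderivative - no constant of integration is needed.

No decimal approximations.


Answer: -log(z - 1) - 5*log(z + 1) + 2*atan(z/3)/3.


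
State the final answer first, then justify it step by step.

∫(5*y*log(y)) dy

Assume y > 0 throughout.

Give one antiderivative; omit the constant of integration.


The answer is 5*y**2*log(y)/2 - 5*y**2/4.
Step 1. Integrate ∫(5*y*log(y)) dy by parts with u = log(y), dv = (5*y) dy, so v = 5*y**2/2 [assuming y > 0]: now 5*y**2*log(y)/2 + ∫(-5*y/2) dy.
Step 2. Evaluate the standard form: now 5*y**2*log(y)/2 - 5*y**2/4.
Answer: 5*y**2*log(y)/2 - 5*y**2/4.


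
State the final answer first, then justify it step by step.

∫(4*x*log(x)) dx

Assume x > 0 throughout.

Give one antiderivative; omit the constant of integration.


The answer is 2*x**2*log(x) - x**2.
Step 1. Integrate ∫(4*x*log(x)) dx by parts with u = log(x), dv = (4*x) dx, so v = 2*x**2 [assuming x > 0]: now 2*x**2*log(x) + ∫(-2*x) dx.
Step 2. Evaluate the standard form: now 2*x**2*log(x) - x**2.
Answer: 2*x**2*log(x) - x**2.


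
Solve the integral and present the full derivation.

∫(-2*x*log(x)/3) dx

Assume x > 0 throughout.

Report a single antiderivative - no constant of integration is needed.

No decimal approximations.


Step 1. Integrate ∫(-2*x*log(x)/3) dx by parts with u = log(x), dv = (-2*x/3) dx, so v = -x**2/3 [assuming x > 0]: now -x**2*log(x)/3 + ∫(x/3) dx.
Step 2. Evaluate the standard form: now -x**2*log(x)/3 + x**2/6.
Answer: -x**2*log(x)/3 + x**2/6.


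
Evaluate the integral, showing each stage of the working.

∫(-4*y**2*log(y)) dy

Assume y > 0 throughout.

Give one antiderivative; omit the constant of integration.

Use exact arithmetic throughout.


Step 1. Integrate ∫(-4*y**2*log(y)) dy by parts with u = log(y), dv = (-4*y**2) dy, so v = -4*y**3/3 [assuming y > 0]: now -4*y**3*log(y)/3 + ∫(4*y**2/3) dy.
Step 2. Evaluate the standard form: now -4*y**3*log(y)/3 + 4*y**3/9.
Answer: -4*y**3*log(y)/3 + 4*y**3/9.


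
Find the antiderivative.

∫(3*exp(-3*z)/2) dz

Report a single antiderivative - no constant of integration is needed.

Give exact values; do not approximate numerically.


Answer: -exp(-3*z)/2.


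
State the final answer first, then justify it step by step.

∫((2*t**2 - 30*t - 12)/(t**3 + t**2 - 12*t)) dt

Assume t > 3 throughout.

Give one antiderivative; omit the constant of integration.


The answer is log(t) - 4*log(t - 3) + 5*log(t + 4).
Step 1. Decompose ∫((2*t**2 - 30*t - 12)/(t**3 + t**2 - 12*t)) dt by partial fractions, (2*t**2 - 30*t - 12)/(t**3 + t**2 - 12*t) = 5/(t + 4) - 4/(t - 3) + 1/t: now ∫(1/t) dt + ∫(-4/(t - 3)) dt + ∫(5/(t + 4)) dt.
Step 2. Evaluate the standard form [assuming t > 0]: now log(t) + ∫(-4/(t - 3)) dt + ∫(5/(t + 4)) dt.
Step 3. Evaluate the standard form [assuming t > 3]: now log(t) - 4*log(t - 3) + ∫(5/(t + 4)) dt.
Step 4. Evaluate the standard form [assuming t > -4]: now log(t) - 4*log(t - 3) + 5*log(t + 4).
Answer: log(t) - 4*log(t - 3) + 5*log(t + 4).


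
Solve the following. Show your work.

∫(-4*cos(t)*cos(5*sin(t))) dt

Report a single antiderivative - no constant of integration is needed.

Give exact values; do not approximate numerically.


Step 1. Substitute u = sin(t), turning ∫(-4*cos(t)*cos(5*sin(t))) dt into ∫(-4*cos(5*u)) du: now ∫(-4*cos(5*u)) du.
Step 2. Evaluate the standard form: now -4*sin(5*u)/5.
Step 3. Substitute back u = sin(t): now -4*sin(5*sin(t))/5.
Answer: -4*sin(5*sin(t))/5.


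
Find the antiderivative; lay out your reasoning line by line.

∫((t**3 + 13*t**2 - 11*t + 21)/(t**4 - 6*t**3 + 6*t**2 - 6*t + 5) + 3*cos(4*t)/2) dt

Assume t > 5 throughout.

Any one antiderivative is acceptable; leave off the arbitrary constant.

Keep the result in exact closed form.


Step 1. Rewrite: now ∫((t**3 + 13*t**2 - 11*t + 21)/(t**4 - 6*t**3 + 6*t**2 - 6*t + 5)) dt + ∫(3*cos(4*t)/2) dt.
Step 2. Evaluate the standard form: now 3*sin(4*t)/8 + ∫((t**3 + 13*t**2 - 11*t + 21)/(t**4 - 6*t**3 + 6*t**2 - 6*t + 5)) dt.
Step 3. Decompose ∫((t**3 + 13*t**2 - 11*t + 21)/(t**4 - 6*t**3 + 6*t**2 - 6*t + 5)) dt by partial fractions, (t**3 + 13*t**2 - 11*t + 21)/(t**4 - 6*t**3 + 6*t**2 - 6*t + 5) = 2/(t**2 + 1) - 3/(t - 1) + 4/(t - 5): now 3*sin(4*t)/8 + ∫(4/(t - 5)) dt + ∫(-3/(t - 1)) dt + ∫(2/(t**2 + 1)) dt.
Step 4. Evaluate the standard form [assuming t > 5]: now 4*log(t - 5) + 3*sin(4*t)/8 + ∫(-3/(t - 1)) dt + ∫(2/(t**2 + 1)) dt.
Step 5. Evaluate the standard form [assuming t > 1]: now 4*log(t - 5) - 3*log(t - 1) + 3*sin(4*t)/8 + ∫(2/(t**2 + 1)) dt.
Step 6. Evaluate the standard form: now 4*log(t - 5) - 3*log(t - 1) + 3*sin(4*t)/8 + 2*atan(t).
Answer: 4*log(t - 5) - 3*log(t - 1) + 3*sin(4*t)/8 + 2*atan(t).


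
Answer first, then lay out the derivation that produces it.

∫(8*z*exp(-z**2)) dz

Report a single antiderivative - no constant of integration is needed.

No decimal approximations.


The answer is -4*exp(-z**2).
Step 1. Substitute u = z**2, turning ∫(8*z*exp(-z**2)) dz into ∫(4*exp(-u)) du: now ∫(4*exp(-u)) du.
Step 2. Evaluate the standard form: now -4*exp(-u).
Step 3. Substitute back u = z**2: now -4*exp(-z**2).
Answer: -4*exp(-z**2).


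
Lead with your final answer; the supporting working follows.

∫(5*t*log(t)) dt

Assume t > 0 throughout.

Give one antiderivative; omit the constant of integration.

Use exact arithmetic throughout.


The answer is 5*t**2*log(t)/2 - 5*t**2/4.
Step 1. Integrate ∫(5*t*log(t)) dt by parts with u = log(t), dv = (5*t) dt, so v = 5*t**2/2 [assuming t > 0]: now 5*t**2*log(t)/2 + ∫(-5*t/2) dt.
Step 2. Evaluate the standard form: now 5*t**2*log(t)/2 - 5*t**2/4.
Answer: 5*t**2*log(t)/2 - 5*t**2/4.


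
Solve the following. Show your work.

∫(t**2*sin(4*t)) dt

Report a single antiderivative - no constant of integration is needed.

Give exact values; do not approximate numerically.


Step 1. Integrate ∫(t**2*sin(4*t)) dt by parts with u = t**2, dv = (sin(4*t)) dt, so v = -cos(4*t)/4: now -t**2*cos(4*t)/4 + ∫(t*cos(4*t)/2) dt.
Step 2. Integrate ∫(t*cos(4*t)/2) dt by parts with u = t, dv = (cos(4*t)/2) dt, so v = sin(4*t)/8: now -t**2*cos(4*t)/4 + t*sin(4*t)/8 + ∫(-sin(4*t)/8) dt.
Step 3. Evaluate the standard form: now -t**2*cos(4*t)/4 + t*sin(4*t)/8 + cos(4*t)/32.
Answer: -t**2*cos(4*t)/4 + t*sin(4*t)/8 + cos(4*t)/32.


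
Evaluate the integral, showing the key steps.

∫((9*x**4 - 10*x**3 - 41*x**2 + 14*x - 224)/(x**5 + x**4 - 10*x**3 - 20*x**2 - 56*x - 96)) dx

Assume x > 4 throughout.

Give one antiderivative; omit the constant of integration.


Step 1. Decompose ∫((9*x**4 - 10*x**3 - 41*x**2 + 14*x - 224)/(x**5 + x**4 - 10*x**3 - 20*x**2 - 56*x - 96)) dx by partial fractions, (9*x**4 - 10*x**3 - 41*x**2 + 14*x - 224)/(x**5 + x**4 - 10*x**3 - 20*x**2 - 56*x - 96) = -3/(x**2 + 4) + 4/(x + 3) + 4/(x + 2) + 1/(x - 4): now ∫(1/(x - 4)) dx + ∫(4/(x + 2)) dx + ∫(4/(x + 3)) dx + ∫(-3/(x**2 + 4)) dx.
Step 2. Evaluate the standard form [assuming x > -3]: now 4*log(x + 3) + ∫(1/(x - 4)) dx + ∫(4/(x + 2)) dx + ∫(-3/(x**2 + 4)) dx.
Step 3. Evaluate the standard form [assuming x > -2]: now 4*log(x + 2) + 4*log(x + 3) + ∫(1/(x - 4)) dx + ∫(-3/(x**2 + 4)) dx.
Step 4. Evaluate the standard form [assuming x > 4]: now log(x - 4) + 4*log(x + 2) + 4*log(x + 3) + ∫(-3/(x**2 + 4)) dx.
Step 5. Evaluate the standard form: now log(x - 4) + 4*log(x + 2) + 4*log(x + 3) - 3*atan(x/2)/2.
Answer: log(x - 4) + 4*log(x + 2) + 4*log(x + 3) - 3*atan(x/2)/2.


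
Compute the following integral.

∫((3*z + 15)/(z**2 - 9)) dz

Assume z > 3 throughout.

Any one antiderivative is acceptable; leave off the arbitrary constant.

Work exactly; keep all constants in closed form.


Answer: 4*log(z - 3) - log(z + 3).


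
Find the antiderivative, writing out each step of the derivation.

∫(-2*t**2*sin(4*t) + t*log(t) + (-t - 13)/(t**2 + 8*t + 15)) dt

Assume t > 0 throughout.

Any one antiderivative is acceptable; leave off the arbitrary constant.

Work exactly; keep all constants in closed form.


Step 1. Rewrite: now ∫(t*log(t)) dt + ∫(-2*t**2*sin(4*t)) dt + ∫((-t - 13)/(t**2 + 8*t + 15)) dt.
Step 2. Integrate ∫(t*log(t)) dt by parts with u = log(t), dv = (t) dt, so v = t**2/2 [assuming t > 0]: now t**2*log(t)/2 + ∫(-t/2) dt + ∫(-2*t**2*sin(4*t)) dt + ∫((-t - 13)/(t**2 + 8*t + 15)) dt.
Step 3. Evaluate the standard form: now t**2*log(t)/2 - t**2/4 + ∫(-2*t**2*sin(4*t)) dt + ∫((-t - 13)/(t**2 + 8*t + 15)) dt.
Step 4. Decompose ∫((-t - 13)/(t**2 + 8*t + 15)) dt by partial fractions, (-t - 13)/(t**2 + 8*t + 15) = 4/(t + 5) - 5/(t + 3): now t**2*log(t)/2 - t**2/4 + ∫(-2*t**2*sin(4*t)) dt + ∫(-5/(t + 3)) dt + ∫(4/(t + 5)) dt.
Step 5. Evaluate the standard form [assuming t > -5]: now t**2*log(t)/2 - t**2/4 + 4*log(t + 5) + ∫(-2*t**2*sin(4*t)) dt + ∫(-5/(t + 3)) dt.
Step 6. Evaluate the standard form [assuming t > -3]: now t**2*log(t)/2 - t**2/4 - 5*log(t + 3) + 4*log(t + 5) + ∫(-2*t**2*sin(4*t)) dt.
Step 7. Integrate ∫(-2*t**2*sin(4*t)) dt by parts with u = t**2, dv = (-2*sin(4*t)) dt, so v = cos(4*t)/2: now t**2*log(t)/2 + t**2*cos(4*t)/2 - t**2/4 - 5*log(t + 3) + 4*log(t + 5) + ∫(-t*cos(4*t)) dt.
Step 8. Integrate ∫(-t*cos(4*t)) dt by parts with u = t, dv = (-cos(4*t)) dt, so v = -sin(4*t)/4: now t**2*log(t)/2 + t**2*cos(4*t)/2 - t**2/4 - t*sin(4*t)/4 - 5*log(t + 3) + 4*log(t + 5) + ∫(sin(4*t)/4) dt.
Step 9. Evaluate the standard form: now t**2*log(t)/2 + t**2*cos(4*t)/2 - t**2/4 - t*sin(4*t)/4 - 5*log(t + 3) + 4*log(t + 5) - cos(4*t)/16.
Answer: t**2*log(t)/2 + t**2*cos(4*t)/2 - t**2/4 - t*sin(4*t)/4 - 5*log(t + 3) + 4*log(t + 5) - cos(4*t)/16.


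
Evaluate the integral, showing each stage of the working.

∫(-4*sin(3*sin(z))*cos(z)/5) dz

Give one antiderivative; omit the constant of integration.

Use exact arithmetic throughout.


Step 1. Substitute u = sin(z), turning ∫(-4*sin(3*sin(z))*cos(z)/5) dz into ∫(-4*sin(3*u)/5) du: now ∫(-4*sin(3*u)/5) du.
Step 2. Evaluate the standard form: now 4*cos(3*u)/15.
Step 3. Substitute back u = sin(z): now 4*cos(3*sin(z))/15.
Answer: 4*cos(3*sin(z))/15.


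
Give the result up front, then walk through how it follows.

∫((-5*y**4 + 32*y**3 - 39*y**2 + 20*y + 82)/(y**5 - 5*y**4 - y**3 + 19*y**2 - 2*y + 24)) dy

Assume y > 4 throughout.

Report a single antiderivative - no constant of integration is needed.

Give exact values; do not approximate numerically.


The answer is 3*log(y - 4) - 5*log(y - 3) - 3*log(y + 2) + 4*atan(y).
Step 1. Decompose ∫((-5*y**4 + 32*y**3 - 39*y**2 + 20*y + 82)/(y**5 - 5*y**4 - y**3 + 19*y**2 - 2*y + 24)) dy by partial fractions, (-5*y**4 + 32*y**3 - 39*y**2 + 20*y + 82)/(y**5 - 5*y**4 - y**3 + 19*y**2 - 2*y + 24) = 4/(y**2 + 1) - 3/(y + 2) - 5/(y - 3) + 3/(y - 4): now ∫(3/(y - 4)) dy + ∫(-5/(y - 3)) dy + ∫(-3/(y + 2)) dy + ∫(4/(y**2 + 1)) dy.
Step 2. Evaluate the standard form [assuming y > -2]: now -3*log(y + 2) + ∫(3/(y - 4)) dy + ∫(-5/(y - 3)) dy + ∫(4/(y**2 + 1)) dy.
Step 3. Evaluate the standard form [assuming y > 4]: now 3*log(y - 4) - 3*log(y + 2) + ∫(-5/(y - 3)) dy + ∫(4/(y**2 + 1)) dy.
Step 4. Evaluate the standard form [assuming y > 3]: now 3*log(y - 4) - 5*log(y - 3) - 3*log(y + 2) + ∫(4/(y**2 + 1)) dy.
Step 5. Evaluate the standard form: now 3*log(y - 4) - 5*log(y - 3) - 3*log(y + 2) + 4*atan(y).
Answer: 3*log(y - 4) - 5*log(y - 3) - 3*log(y + 2) + 4*atan(y).


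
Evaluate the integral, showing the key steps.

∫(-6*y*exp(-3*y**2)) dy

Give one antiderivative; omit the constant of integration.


Step 1. Substitute u = y**2, turning ∫(-6*y*exp(-3*y**2)) dy into ∫(-3*exp(-3*u)) du: now ∫(-3*exp(-3*u)) du.
Step 2. Evaluate the standard form: now exp(-3*u).
Step 3. Substitute back u = y**2: now exp(-3*y**2).
Answer: exp(-3*y**2).


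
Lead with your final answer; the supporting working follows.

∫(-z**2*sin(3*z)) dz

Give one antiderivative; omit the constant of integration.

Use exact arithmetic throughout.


The answer is z**2*cos(3*z)/3 - 2*z*sin(3*z)/9 - 2*cos(3*z)/27.
Step 1. Integrate ∫(-z**2*sin(3*z)) dz by parts with u = z**2, dv = (-sin(3*z)) dz, so v = cos(3*z)/3: now z**2*cos(3*z)/3 + ∫(-2*z*cos(3*z)/3) dz.
Step 2. Integrate ∫(-2*z*cos(3*z)/3) dz by parts with u = z, dv = (-2*cos(3*z)/3) dz, so v = -2*sin(3*z)/9: now z**2*cos(3*z)/3 - 2*z*sin(3*z)/9 + ∫(2*sin(3*z)/9) dz.
Step 3. Evaluate the standard form: now z**2*cos(3*z)/3 - 2*z*sin(3*z)/9 - 2*cos(3*z)/27.
Answer: z**2*cos(3*z)/3 - 2*z*sin(3*z)/9 - 2*cos(3*z)/27.


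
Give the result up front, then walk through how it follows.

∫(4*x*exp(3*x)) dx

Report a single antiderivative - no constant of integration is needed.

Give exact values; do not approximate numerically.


The answer is 4*x*exp(3*x)/3 - 4*exp(3*x)/9.
Step 1. Integrate ∫(4*x*exp(3*x)) dx by parts with u = x, dv = (4*exp(3*x)) dx, so v = 4*exp(3*x)/3: now 4*x*exp(3*x)/3 + ∫(-4*exp(3*x)/3) dx.
Step 2. Evaluate the standard form: now 4*x*exp(3*x)/3 - 4*exp(3*x)/9.
Answer: 4*x*exp(3*x)/3 - 4*exp(3*x)/9.


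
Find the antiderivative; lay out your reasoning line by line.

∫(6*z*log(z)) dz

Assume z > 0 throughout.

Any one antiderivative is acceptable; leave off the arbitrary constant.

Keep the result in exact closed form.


Step 1. Integrate ∫(6*z*log(z)) dz by parts with u = log(z), dv = (6*z) dz, so v = 3*z**2 [assuming z > 0]: now 3*z**2*log(z) + ∫(-3*z) dz.
Step 2. Evaluate the standard form: now 3*z**2*log(z) - 3*z**2/2.
Answer: 3*z**2*log(z) - 3*z**2/2.


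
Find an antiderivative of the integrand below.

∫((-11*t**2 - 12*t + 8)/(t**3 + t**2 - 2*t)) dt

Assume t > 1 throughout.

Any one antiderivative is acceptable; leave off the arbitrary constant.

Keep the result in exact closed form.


Answer: -4*log(t) - 5*log(t - 1) - 2*log(t + 2).


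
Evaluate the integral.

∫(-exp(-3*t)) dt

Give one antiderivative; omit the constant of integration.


Answer: exp(-3*t)/3.


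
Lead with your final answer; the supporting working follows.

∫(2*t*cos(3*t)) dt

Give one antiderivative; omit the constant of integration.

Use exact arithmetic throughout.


The answer is 2*t*sin(3*t)/3 + 2*cos(3*t)/9.
Step 1. Integrate ∫(2*t*cos(3*t)) dt by parts with u = t, dv = (2*cos(3*t)) dt, so v = 2*sin(3*t)/3: now 2*t*sin(3*t)/3 + ∫(-2*sin(3*t)/3) dt.
Step 2. Evaluate the standard form: now 2*t*sin(3*t)/3 + 2*cos(3*t)/9.
Answer: 2*t*sin(3*t)/3 + 2*cos(3*t)/9.


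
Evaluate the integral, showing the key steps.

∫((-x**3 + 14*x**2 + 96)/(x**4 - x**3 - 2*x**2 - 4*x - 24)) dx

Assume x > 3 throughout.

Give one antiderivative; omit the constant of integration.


Step 1. Decompose ∫((-x**3 + 14*x**2 + 96)/(x**4 - x**3 - 2*x**2 - 4*x - 24)) dx by partial fractions, (-x**3 + 14*x**2 + 96)/(x**4 - x**3 - 2*x**2 - 4*x - 24) = -4/(x**2 + 4) - 4/(x + 2) + 3/(x - 3): now ∫(3/(x - 3)) dx + ∫(-4/(x + 2)) dx + ∫(-4/(x**2 + 4)) dx.
Step 2. Evaluate the standard form [assuming x > 3]: now 3*log(x - 3) + ∫(-4/(x + 2)) dx + ∫(-4/(x**2 + 4)) dx.
Step 3. Evaluate the standard form [assuming x > -2]: now 3*log(x - 3) - 4*log(x + 2) + ∫(-4/(x**2 + 4)) dx.
Step 4. Evaluate the standard form: now 3*log(x - 3) - 4*log(x + 2) - 2*atan(x/2).
Answer: 3*log(x - 3) - 4*log(x + 2) - 2*atan(x/2).


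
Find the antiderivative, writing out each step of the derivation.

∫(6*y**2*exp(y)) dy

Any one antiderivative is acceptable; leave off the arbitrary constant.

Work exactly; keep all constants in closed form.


Step 1. Integrate ∫(6*y**2*exp(y)) dy by parts with u = y**2, dv = (6*exp(y)) dy, so v = 6*exp(y): now 6*y**2*exp(y) + ∫(-12*y*exp(y)) dy.
Step 2. Integrate ∫(-12*y*exp(y)) dy by parts with u = y, dv = (-12*exp(y)) dy, so v = -12*exp(y): now 6*y**2*exp(y) - 12*y*exp(y) + ∫(12*exp(y)) dy.
Step 3. Evaluate the standard form: now 6*y**2*exp(y) - 12*y*exp(y) + 12*exp(y).
Answer: 6*y**2*exp(y) - 12*y*exp(y) + 12*exp(y).


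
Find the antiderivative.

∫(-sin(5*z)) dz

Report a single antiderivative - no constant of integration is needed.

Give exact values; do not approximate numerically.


Answer: cos(5*z)/5.


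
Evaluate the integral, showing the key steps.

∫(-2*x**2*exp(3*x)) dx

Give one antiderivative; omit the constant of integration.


Step 1. Integrate ∫(-2*x**2*exp(3*x)) dx by parts with u = x**2, dv = (-2*exp(3*x)) dx, so v = -2*exp(3*x)/3: now -2*x**2*exp(3*x)/3 + ∫(4*x*exp(3*x)/3) dx.
Step 2. Integrate ∫(4*x*exp(3*x)/3) dx by parts with u = x, dv = (4*exp(3*x)/3) dx, so v = 4*exp(3*x)/9: now -2*x**2*exp(3*x)/3 + 4*x*exp(3*x)/9 + ∫(-4*exp(3*x)/9) dx.
Step 3. Evaluate the standard form: now -2*x**2*exp(3*x)/3 + 4*x*exp(3*x)/9 - 4*exp(3*x)/27.
Answer: -2*x**2*exp(3*x)/3 + 4*x*exp(3*x)/9 - 4*exp(3*x)/27.


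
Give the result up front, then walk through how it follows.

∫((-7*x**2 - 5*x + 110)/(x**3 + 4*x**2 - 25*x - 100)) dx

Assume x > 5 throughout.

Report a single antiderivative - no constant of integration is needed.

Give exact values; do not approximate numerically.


The answer is -log(x - 5) - 2*log(x + 4) - 4*log(x + 5).
Step 1. Decompose ∫((-7*x**2 - 5*x + 110)/(x**3 + 4*x**2 - 25*x - 100)) dx by partial fractions, (-7*x**2 - 5*x + 110)/(x**3 + 4*x**2 - 25*x - 100) = -4/(x + 5) - 2/(x + 4) - 1/(x - 5): now ∫(-1/(x - 5)) dx + ∫(-2/(x + 4)) dx + ∫(-4/(x + 5)) dx.
Step 2. Evaluate the standard form [assuming x > -4]: now -2*log(x + 4) + ∫(-1/(x - 5)) dx + ∫(-4/(x + 5)) dx.
Step 3. Evaluate the standard form [assuming x > -5]: now -2*log(x + 4) - 4*log(x + 5) + ∫(-1/(x - 5)) dx.
Step 4. Evaluate the standard form [assuming x > 5]: now -log(x - 5) - 2*log(x + 4) - 4*log(x + 5).
Answer: -log(x - 5) - 2*log(x + 4) - 4*log(x + 5).


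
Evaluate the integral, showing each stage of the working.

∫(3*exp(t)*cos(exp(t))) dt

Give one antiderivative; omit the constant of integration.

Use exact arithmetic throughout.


Step 1. Substitute u = exp(t), turning ∫(3*exp(t)*cos(exp(t))) dt into ∫(3*cos(u)) du: now ∫(3*cos(u)) du.
Step 2. Evaluate the standard form: now 3*sin(u).
Step 3. Substitute back u = exp(t): now 3*sin(exp(t)).
Answer: 3*sin(exp(t)).


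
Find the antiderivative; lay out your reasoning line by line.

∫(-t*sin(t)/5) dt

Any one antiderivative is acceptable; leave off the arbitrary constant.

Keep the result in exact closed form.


Step 1. Integrate ∫(-t*sin(t)/5) dt by parts with u = t, dv = (-sin(t)/5) dt, so v = cos(t)/5: now t*cos(t)/5 + ∫(-cos(t)/5) dt.
Step 2. Evaluate the standard form: now t*cos(t)/5 - sin(t)/5.
Answer: t*cos(t)/5 - sin(t)/5.


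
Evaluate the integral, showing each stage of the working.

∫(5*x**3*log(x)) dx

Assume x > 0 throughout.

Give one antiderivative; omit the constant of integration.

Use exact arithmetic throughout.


Step 1. Integrate ∫(5*x**3*log(x)) dx by parts with u = log(x), dv = (5*x**3) dx, so v = 5*x**4/4 [assuming x > 0]: now 5*x**4*log(x)/4 + ∫(-5*x**3/4) dx.
Step 2. Evaluate the standard form: now 5*x**4*log(x)/4 - 5*x**4/16.
Answer: 5*x**4*log(x)/4 - 5*x**4/16.


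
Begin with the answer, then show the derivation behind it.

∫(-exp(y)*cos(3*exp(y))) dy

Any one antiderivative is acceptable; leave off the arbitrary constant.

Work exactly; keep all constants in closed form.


The answer is -sin(3*exp(y))/3.
Step 1. Substitute u = exp(y), turning ∫(-exp(y)*cos(3*exp(y))) dy into ∫(-cos(3*u)) du: now ∫(-cos(3*u)) du.
Step 2. Evaluate the standard form: now -sin(3*u)/3.
Step 3. Substitute back u = exp(y): now -sin(3*exp(y))/3.
Answer: -sin(3*exp(y))/3.


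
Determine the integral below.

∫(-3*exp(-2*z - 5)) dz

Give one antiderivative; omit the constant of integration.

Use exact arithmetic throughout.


Answer: 3*exp(-2*z - 5)/2.


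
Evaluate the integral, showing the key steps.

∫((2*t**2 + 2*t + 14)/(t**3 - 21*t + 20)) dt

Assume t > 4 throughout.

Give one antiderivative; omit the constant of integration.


Step 1. Decompose ∫((2*t**2 + 2*t + 14)/(t**3 - 21*t + 20)) dt by partial fractions, (2*t**2 + 2*t + 14)/(t**3 - 21*t + 20) = 1/(t + 5) - 1/(t - 1) + 2/(t - 4): now ∫(2/(t - 4)) dt + ∫(-1/(t - 1)) dt + ∫(1/(t + 5)) dt.
Step 2. Evaluate the standard form [assuming t > 4]: now 2*log(t - 4) + ∫(-1/(t - 1)) dt + ∫(1/(t + 5)) dt.
Step 3. Evaluate the standard form [assuming t > -5]: now 2*log(t - 4) + log(t + 5) + ∫(-1/(t - 1)) dt.
Step 4. Evaluate the standard form [assuming t > 1]: now 2*log(t - 4) - log(t - 1) + log(t + 5).
Answer: 2*log(t - 4) - log(t - 1) + log(t + 5).


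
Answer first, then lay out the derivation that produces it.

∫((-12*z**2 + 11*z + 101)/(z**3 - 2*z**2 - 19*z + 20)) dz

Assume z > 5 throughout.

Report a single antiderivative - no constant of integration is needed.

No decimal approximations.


The answer is -4*log(z - 5) - 5*log(z - 1) - 3*log(z + 4).
Step 1. Decompose ∫((-12*z**2 + 11*z + 101)/(z**3 - 2*z**2 - 19*z + 20)) dz by partial fractions, (-12*z**2 + 11*z + 101)/(z**3 - 2*z**2 - 19*z + 20) = -3/(z + 4) - 5/(z - 1) - 4/(z - 5): now ∫(-4/(z - 5)) dz + ∫(-5/(z - 1)) dz + ∫(-3/(z + 4)) dz.
Step 2. Evaluate the standard form [assuming z > 5]: now -4*log(z - 5) + ∫(-5/(z - 1)) dz + ∫(-3/(z + 4)) dz.
Step 3. Evaluate the standard form [assuming z > 1]: now -4*log(z - 5) - 5*log(z - 1) + ∫(-3/(z + 4)) dz.
Step 4. Evaluate the standard form [assuming z > -4]: now -4*log(z - 5) - 5*log(z - 1) - 3*log(z + 4).
Answer: -4*log(z - 5) - 5*log(z - 1) - 3*log(z + 4).
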